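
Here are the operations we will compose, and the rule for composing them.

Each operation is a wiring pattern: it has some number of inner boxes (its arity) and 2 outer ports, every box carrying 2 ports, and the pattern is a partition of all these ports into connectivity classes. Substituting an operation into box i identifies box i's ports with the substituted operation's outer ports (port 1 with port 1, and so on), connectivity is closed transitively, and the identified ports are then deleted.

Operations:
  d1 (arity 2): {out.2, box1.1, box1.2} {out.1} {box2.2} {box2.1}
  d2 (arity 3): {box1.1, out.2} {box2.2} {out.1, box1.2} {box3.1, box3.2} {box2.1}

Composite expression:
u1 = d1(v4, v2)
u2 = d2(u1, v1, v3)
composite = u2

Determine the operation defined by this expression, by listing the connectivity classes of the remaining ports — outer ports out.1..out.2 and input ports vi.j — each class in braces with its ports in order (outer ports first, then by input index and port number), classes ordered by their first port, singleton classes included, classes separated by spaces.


After gluing at d2, chains via deleted ports link the v-ports.
stage d1: inputs (v4, v2), connectivity {out.1} {out.2, v4.1, v4.2} {v2.1} {v2.2}, out.j its boundary
stage d2: inputs (v4, v2, v1, v3), connectivity {out.1, v4.1, v4.2} {out.2} {v1.1} {v1.2} {v2.1} {v2.2} {v3.1, v3.2}, out.j its boundary

{out.1, v4.1, v4.2} {out.2} {v1.1} {v1.2} {v2.1} {v2.2} {v3.1, v3.2}


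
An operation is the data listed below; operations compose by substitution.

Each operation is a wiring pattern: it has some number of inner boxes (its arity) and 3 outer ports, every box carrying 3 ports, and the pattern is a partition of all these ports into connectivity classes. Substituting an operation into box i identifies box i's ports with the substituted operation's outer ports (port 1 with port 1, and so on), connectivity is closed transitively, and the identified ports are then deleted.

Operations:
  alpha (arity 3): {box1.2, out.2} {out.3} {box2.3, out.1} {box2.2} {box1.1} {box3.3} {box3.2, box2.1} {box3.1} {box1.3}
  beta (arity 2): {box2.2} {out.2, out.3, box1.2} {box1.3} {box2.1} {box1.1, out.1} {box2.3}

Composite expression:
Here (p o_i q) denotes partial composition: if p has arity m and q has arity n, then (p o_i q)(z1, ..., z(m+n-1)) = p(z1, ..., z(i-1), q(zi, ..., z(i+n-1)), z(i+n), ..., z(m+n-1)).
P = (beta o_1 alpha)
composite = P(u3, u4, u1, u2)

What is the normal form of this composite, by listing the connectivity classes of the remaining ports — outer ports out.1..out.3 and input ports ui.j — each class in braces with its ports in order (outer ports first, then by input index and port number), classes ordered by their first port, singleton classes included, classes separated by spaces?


{out.1, u4.3} {out.2, out.3, u3.2} {u1.1} {u1.2, u4.1} {u1.3} {u2.1} {u2.2} {u2.3} {u3.1} {u3.3} {u4.2}


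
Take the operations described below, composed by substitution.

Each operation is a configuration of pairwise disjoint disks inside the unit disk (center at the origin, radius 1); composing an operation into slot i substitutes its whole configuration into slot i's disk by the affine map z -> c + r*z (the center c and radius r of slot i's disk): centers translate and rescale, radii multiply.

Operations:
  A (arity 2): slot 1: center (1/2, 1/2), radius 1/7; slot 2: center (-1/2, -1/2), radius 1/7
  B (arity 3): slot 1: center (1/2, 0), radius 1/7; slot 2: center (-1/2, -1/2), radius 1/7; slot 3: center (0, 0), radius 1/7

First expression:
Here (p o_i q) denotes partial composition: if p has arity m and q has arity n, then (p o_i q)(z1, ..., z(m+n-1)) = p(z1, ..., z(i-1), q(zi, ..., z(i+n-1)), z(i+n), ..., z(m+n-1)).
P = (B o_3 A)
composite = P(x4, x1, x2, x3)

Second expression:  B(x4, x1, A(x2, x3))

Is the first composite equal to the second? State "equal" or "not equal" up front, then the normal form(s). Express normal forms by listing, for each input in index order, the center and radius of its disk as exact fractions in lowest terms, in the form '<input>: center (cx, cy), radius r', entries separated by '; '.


The first expression reduces to x1: center (-1/2, -1/2), radius 1/7; x2: center (1/14, 1/14), radius 1/49; x3: center (-1/14, -1/14), radius 1/49; x4: center (1/2, 0), radius 1/7
The second expression reduces to x1: center (-1/2, -1/2), radius 1/7; x2: center (1/14, 1/14), radius 1/49; x3: center (-1/14, -1/14), radius 1/49; x4: center (1/2, 0), radius 1/7
Same normal form: equal.

equal — both sides give x1: center (-1/2, -1/2), radius 1/7; x2: center (1/14, 1/14), radius 1/49; x3: center (-1/14, -1/14), radius 1/49; x4: center (1/2, 0), radius 1/7


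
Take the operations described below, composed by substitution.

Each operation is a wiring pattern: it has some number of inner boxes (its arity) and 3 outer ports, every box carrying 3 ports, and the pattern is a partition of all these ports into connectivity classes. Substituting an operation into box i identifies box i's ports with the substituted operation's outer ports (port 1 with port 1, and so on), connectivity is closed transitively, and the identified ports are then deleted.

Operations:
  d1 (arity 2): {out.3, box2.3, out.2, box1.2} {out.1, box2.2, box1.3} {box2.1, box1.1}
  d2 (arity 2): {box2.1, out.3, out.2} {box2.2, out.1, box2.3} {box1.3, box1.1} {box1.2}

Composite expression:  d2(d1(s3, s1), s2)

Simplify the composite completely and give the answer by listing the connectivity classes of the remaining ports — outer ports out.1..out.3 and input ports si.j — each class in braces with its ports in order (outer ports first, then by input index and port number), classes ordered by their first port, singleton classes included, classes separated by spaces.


{out.1, s2.2, s2.3} {out.2, out.3, s2.1} {s1.1, s3.1} {s1.2, s1.3, s3.2, s3.3}

Substituting into d2 glues patterns; closure does the rest.
through d1, on inputs (s3, s1): {out.1, s1.2, s3.3} {out.2, out.3, s1.3, s3.2} {s1.1, s3.1} (out.j = stage outer ports)
through d2, on inputs (s3, s1, s2): {out.1, s2.2, s2.3} {out.2, out.3, s2.1} {s1.1, s3.1} {s1.2, s1.3, s3.2, s3.3} (out.j = stage outer ports)


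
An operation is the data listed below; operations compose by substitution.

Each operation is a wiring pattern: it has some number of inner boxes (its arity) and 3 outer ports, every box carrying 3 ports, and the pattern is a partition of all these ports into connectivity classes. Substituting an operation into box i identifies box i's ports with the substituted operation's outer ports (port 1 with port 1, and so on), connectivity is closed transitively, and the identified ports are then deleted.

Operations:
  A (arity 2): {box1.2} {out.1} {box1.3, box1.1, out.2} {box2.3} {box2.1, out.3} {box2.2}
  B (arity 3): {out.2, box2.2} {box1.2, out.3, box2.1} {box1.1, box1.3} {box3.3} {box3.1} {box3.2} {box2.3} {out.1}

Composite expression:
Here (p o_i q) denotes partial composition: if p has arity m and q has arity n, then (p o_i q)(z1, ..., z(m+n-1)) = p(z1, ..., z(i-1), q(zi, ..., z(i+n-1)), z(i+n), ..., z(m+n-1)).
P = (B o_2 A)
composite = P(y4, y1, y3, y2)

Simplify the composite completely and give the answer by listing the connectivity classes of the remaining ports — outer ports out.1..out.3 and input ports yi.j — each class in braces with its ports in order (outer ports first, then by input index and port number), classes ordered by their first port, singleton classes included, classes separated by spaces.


{out.1} {out.2, y1.1, y1.3} {out.3, y4.2} {y1.2} {y2.1} {y2.2} {y2.3} {y3.1} {y3.2} {y3.3} {y4.1, y4.3}

Connectivity passes through glued B-boundaries; trace each wire chain.
through A, on inputs (y1, y3): {out.1} {out.2, y1.1, y1.3} {out.3, y3.1} {y1.2} {y3.2} {y3.3} (out.j = stage outer ports)
through B, on inputs (y4, y1, y3, y2): {out.1} {out.2, y1.1, y1.3} {out.3, y4.2} {y1.2} {y2.1} {y2.2} {y2.3} {y3.1} {y3.2} {y3.3} {y4.1, y4.3} (out.j = stage outer ports)


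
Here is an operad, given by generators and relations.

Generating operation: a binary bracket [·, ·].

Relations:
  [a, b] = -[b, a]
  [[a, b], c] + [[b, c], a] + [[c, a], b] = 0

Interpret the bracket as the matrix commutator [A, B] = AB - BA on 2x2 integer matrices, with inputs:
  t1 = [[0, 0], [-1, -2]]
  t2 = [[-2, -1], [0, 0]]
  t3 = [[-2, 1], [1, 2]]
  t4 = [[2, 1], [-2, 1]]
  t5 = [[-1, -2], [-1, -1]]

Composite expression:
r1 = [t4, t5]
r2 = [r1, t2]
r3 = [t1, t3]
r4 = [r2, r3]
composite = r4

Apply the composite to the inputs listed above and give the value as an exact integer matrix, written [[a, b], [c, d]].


[[16, -8], [-8, -16]]

[t4, t5] = [[-5, -2], [1, 5]]
[[t4, t5], t2] = [[1, 6], [-2, -1]]
[t1, t3] = [[1, 2], [2, -1]]
[[[t4, t5], t2], [t1, t3]] = [[16, -8], [-8, -16]]


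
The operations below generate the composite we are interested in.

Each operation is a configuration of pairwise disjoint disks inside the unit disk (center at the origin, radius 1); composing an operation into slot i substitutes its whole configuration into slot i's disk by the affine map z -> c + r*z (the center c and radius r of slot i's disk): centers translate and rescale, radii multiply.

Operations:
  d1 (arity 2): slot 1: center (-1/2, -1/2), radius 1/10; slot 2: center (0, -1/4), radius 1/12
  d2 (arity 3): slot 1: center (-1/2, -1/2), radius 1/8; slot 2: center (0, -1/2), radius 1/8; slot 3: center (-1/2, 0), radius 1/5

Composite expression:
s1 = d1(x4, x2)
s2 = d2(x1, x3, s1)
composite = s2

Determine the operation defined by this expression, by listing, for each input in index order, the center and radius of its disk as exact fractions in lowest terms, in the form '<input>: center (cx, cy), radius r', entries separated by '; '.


x1: center (-1/2, -1/2), radius 1/8; x2: center (-1/2, -1/20), radius 1/60; x3: center (0, -1/2), radius 1/8; x4: center (-3/5, -1/10), radius 1/50

Below d2, radii multiply path by path; the x-disk centers shift.
tracing x1 down its 1-map path: center (-1/2, -1/2), radius 1/8
tracing x3 down its 1-map path: center (0, -1/2), radius 1/8
tracing x4 down its 2-map path: center (-3/5, -1/10), radius 1/50
tracing x2 down its 2-map path: center (-1/2, -1/20), radius 1/60


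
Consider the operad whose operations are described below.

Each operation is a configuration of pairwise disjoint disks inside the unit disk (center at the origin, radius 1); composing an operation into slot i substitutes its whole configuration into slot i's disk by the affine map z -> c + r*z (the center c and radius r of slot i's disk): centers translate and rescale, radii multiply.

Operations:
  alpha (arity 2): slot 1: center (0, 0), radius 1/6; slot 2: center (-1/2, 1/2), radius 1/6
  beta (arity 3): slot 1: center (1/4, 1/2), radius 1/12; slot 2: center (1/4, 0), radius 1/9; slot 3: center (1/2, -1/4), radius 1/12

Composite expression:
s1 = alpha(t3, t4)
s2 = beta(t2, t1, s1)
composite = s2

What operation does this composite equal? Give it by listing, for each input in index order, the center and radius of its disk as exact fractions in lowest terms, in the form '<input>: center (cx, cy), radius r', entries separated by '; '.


t1: center (1/4, 0), radius 1/9; t2: center (1/4, 1/2), radius 1/12; t3: center (1/2, -1/4), radius 1/72; t4: center (11/24, -5/24), radius 1/72

Each t-disk chains the slot maps above it in beta; radii multiply.
t2 passes through 1 substitution, ending at center (1/4, 1/2), radius 1/12
t1 passes through 1 substitution, ending at center (1/4, 0), radius 1/9
t3 passes through 2 substitutions, ending at center (1/2, -1/4), radius 1/72
t4 passes through 2 substitutions, ending at center (11/24, -5/24), radius 1/72


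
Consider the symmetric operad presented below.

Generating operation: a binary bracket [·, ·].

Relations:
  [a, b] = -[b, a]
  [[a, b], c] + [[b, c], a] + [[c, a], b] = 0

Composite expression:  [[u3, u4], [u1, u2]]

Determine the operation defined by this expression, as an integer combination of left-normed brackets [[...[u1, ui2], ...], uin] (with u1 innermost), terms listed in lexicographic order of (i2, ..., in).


-[[[u1, u2], u3], u4] + [[[u1, u2], u4], u3]


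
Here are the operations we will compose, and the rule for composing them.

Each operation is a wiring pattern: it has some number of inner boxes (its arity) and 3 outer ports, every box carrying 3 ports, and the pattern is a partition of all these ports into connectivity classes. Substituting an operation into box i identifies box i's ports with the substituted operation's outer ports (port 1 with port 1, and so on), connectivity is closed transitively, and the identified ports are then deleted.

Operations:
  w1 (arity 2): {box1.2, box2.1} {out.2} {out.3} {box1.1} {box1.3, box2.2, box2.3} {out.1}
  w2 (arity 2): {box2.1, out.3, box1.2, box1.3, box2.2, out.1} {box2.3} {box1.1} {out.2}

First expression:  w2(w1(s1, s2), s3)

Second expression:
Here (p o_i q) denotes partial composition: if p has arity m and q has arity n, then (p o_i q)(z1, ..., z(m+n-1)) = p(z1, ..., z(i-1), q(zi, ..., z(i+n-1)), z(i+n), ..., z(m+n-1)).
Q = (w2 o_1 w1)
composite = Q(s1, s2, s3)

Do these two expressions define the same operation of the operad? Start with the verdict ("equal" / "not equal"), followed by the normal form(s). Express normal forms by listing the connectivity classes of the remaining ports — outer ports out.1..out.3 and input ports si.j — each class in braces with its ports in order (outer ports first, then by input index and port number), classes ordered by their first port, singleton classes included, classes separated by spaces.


The first expression reduces to {out.1, out.3, s3.1, s3.2} {out.2} {s1.1} {s1.2, s2.1} {s1.3, s2.2, s2.3} {s3.3}
The second expression reduces to {out.1, out.3, s3.1, s3.2} {out.2} {s1.1} {s1.2, s2.1} {s1.3, s2.2, s2.3} {s3.3}
One common form — equal.

equal; both compose to {out.1, out.3, s3.1, s3.2} {out.2} {s1.1} {s1.2, s2.1} {s1.3, s2.2, s2.3} {s3.3}


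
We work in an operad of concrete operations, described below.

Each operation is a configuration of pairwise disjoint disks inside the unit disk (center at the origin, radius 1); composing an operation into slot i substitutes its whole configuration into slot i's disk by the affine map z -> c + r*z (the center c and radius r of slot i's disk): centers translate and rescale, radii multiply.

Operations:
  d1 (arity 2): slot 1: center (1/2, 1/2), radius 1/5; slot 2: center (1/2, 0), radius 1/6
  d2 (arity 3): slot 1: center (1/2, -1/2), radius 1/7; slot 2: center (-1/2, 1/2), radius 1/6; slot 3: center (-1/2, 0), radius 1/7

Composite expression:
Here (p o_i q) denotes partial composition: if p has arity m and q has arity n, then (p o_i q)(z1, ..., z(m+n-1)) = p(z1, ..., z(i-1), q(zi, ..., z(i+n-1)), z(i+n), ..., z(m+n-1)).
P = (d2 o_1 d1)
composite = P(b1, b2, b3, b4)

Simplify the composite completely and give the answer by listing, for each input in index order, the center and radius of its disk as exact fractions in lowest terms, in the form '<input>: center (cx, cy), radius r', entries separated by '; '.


b1: center (4/7, -3/7), radius 1/35; b2: center (4/7, -1/2), radius 1/42; b3: center (-1/2, 1/2), radius 1/6; b4: center (-1/2, 0), radius 1/7

Each b-disk chains the slot maps above it in d2; radii multiply.
input b1: applying the 2 nested substitutions gives center (4/7, -3/7), radius 1/35
input b2: applying the 2 nested substitutions gives center (4/7, -1/2), radius 1/42
input b3: applying the 1 nested substitution gives center (-1/2, 1/2), radius 1/6
input b4: applying the 1 nested substitution gives center (-1/2, 0), radius 1/7


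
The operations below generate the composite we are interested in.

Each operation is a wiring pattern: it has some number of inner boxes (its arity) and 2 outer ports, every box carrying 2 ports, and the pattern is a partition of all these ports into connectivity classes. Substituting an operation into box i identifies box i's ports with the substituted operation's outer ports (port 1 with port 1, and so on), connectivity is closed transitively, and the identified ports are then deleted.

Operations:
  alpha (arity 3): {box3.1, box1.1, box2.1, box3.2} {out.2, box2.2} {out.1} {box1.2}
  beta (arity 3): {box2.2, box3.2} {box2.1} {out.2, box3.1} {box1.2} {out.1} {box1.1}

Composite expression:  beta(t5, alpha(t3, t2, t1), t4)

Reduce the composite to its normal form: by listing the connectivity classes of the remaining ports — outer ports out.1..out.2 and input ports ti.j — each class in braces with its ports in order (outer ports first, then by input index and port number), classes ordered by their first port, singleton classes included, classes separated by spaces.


{out.1} {out.2, t4.1} {t1.1, t1.2, t2.1, t3.1} {t2.2, t4.2} {t3.2} {t5.1} {t5.2}


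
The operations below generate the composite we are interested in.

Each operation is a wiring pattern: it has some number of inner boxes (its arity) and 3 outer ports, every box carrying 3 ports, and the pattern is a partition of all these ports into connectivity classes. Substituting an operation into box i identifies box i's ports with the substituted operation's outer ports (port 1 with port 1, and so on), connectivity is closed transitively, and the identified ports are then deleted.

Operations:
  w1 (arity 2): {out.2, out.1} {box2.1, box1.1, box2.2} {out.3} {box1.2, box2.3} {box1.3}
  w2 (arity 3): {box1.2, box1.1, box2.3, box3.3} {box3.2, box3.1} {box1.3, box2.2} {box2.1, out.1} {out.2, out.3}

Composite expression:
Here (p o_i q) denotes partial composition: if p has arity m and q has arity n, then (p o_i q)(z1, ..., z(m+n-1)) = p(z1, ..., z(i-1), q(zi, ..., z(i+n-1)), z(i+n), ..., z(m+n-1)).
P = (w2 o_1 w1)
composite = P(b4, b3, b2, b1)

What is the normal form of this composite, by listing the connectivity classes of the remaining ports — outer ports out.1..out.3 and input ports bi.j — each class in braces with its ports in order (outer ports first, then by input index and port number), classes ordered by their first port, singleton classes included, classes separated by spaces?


{out.1, b2.1} {out.2, out.3} {b1.1, b1.2} {b1.3, b2.3} {b2.2} {b3.1, b3.2, b4.1} {b3.3, b4.2} {b4.3}

Reachability decides: close wires over w2-identified ports.
through w1, on inputs (b4, b3): {out.1, out.2} {out.3} {b3.1, b3.2, b4.1} {b3.3, b4.2} {b4.3} (out.j = stage outer ports)
through w2, on inputs (b4, b3, b2, b1): {out.1, b2.1} {out.2, out.3} {b1.1, b1.2} {b1.3, b2.3} {b2.2} {b3.1, b3.2, b4.1} {b3.3, b4.2} {b4.3} (out.j = stage outer ports)


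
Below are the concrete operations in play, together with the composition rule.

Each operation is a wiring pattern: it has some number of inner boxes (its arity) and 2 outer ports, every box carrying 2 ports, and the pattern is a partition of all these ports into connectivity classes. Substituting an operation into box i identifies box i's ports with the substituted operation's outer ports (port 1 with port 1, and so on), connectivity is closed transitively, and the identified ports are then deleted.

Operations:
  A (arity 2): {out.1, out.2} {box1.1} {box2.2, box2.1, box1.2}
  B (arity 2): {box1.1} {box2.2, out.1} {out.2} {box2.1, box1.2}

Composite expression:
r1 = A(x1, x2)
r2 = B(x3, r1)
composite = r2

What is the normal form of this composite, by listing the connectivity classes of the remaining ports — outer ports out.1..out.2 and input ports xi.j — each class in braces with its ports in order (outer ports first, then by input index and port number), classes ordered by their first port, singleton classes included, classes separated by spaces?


{out.1, x3.2} {out.2} {x1.1} {x1.2, x2.1, x2.2} {x3.1}


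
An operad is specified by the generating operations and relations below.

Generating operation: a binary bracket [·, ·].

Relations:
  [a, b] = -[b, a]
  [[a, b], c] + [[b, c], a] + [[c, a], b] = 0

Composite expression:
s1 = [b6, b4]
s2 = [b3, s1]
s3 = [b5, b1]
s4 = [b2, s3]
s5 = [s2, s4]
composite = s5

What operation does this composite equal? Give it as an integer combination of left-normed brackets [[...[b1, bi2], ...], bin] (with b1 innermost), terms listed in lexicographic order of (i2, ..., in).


Expand each bracket as ab - ba; the b1-initial words give the coefficients.
Composite bracket: [[b3, [b6, b4]], [b2, [b5, b1]]]
Applying ab - ba throughout gives 32 signed words (2^5 = 32).
Only words starting with b1 matter:
  sign of b1b5b2b3b4b6 is +1, so it contributes +[[[[[b1, b5], b2], b3], b4], b6]
  sign of b1b5b2b3b6b4 is -1, so it contributes -[[[[[b1, b5], b2], b3], b6], b4]
  sign of b1b5b2b4b6b3 is -1, so it contributes -[[[[[b1, b5], b2], b4], b6], b3]
  sign of b1b5b2b6b4b3 is +1, so it contributes +[[[[[b1, b5], b2], b6], b4], b3]

[[[[[b1, b5], b2], b3], b4], b6] - [[[[[b1, b5], b2], b3], b6], b4] - [[[[[b1, b5], b2], b4], b6], b3] + [[[[[b1, b5], b2], b6], b4], b3]


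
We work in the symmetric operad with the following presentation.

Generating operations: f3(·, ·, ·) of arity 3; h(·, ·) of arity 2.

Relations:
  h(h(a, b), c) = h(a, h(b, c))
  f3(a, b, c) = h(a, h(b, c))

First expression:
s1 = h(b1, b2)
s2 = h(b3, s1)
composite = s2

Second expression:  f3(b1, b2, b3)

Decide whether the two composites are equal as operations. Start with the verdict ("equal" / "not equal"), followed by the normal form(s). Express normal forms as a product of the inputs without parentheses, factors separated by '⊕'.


not equal — first b3 ⊕ b1 ⊕ b2, second b1 ⊕ b2 ⊕ b3

The first composite normalizes to b3 ⊕ b1 ⊕ b2
The second composite normalizes to b1 ⊕ b2 ⊕ b3
No match — not equal.


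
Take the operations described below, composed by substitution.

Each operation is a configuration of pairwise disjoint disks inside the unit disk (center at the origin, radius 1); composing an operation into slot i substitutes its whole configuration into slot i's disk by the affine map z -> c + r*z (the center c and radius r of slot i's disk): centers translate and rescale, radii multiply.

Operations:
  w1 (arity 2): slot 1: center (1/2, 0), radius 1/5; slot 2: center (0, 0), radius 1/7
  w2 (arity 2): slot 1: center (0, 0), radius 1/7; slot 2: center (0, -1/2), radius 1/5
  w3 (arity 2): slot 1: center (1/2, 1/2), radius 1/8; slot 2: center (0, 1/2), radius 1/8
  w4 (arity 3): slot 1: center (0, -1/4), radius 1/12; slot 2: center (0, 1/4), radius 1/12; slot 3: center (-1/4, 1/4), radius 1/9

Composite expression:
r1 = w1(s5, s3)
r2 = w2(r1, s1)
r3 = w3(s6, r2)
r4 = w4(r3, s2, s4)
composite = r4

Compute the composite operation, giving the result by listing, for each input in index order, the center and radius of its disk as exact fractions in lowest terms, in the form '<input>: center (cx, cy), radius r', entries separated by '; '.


s1: center (0, -41/192), radius 1/480; s2: center (0, 1/4), radius 1/12; s3: center (0, -5/24), radius 1/4704; s4: center (-1/4, 1/4), radius 1/9; s5: center (1/1344, -5/24), radius 1/3360; s6: center (1/24, -5/24), radius 1/96


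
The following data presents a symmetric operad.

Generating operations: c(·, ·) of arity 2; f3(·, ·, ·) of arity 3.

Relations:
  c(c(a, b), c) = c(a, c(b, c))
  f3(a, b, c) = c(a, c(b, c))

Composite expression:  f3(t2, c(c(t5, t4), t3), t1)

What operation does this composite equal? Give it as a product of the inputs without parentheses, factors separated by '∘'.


t2 ∘ t5 ∘ t4 ∘ t3 ∘ t1

Key point: f3 is associative — brackets drop, the t-order remains.
c(t5, t4) collapses to t5 ∘ t4
c(c(t5, t4), t3) collapses to t5 ∘ t4 ∘ t3
f3(t2, c(c(t5, t4), t3), t1) collapses to t2 ∘ t5 ∘ t4 ∘ t3 ∘ t1


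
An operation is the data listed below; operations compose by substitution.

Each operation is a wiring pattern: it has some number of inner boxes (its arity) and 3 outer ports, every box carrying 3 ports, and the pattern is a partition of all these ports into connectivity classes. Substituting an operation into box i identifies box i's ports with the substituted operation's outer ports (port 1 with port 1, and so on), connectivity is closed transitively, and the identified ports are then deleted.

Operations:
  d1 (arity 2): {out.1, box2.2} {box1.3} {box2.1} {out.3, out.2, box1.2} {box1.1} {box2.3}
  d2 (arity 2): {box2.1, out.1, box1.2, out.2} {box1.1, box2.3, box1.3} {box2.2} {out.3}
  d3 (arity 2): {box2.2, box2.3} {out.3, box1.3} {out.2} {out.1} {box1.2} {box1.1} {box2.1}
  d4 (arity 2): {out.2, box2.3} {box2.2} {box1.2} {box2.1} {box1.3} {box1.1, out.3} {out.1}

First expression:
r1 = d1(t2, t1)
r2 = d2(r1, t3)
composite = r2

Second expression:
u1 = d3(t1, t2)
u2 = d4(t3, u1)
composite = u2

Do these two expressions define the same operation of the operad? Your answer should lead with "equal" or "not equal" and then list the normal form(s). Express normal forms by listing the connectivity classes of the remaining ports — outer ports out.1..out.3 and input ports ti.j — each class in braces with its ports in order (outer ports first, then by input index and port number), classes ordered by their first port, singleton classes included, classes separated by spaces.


not equal: they reduce to {out.1, out.2, t1.2, t2.2, t3.1, t3.3} {out.3} {t1.1} {t1.3} {t2.1} {t2.3} {t3.2} and {out.1} {out.2, t1.3} {out.3, t3.1} {t1.1} {t1.2} {t2.1} {t2.2, t2.3} {t3.2} {t3.3}

In normal form, the first expression is {out.1, out.2, t1.2, t2.2, t3.1, t3.3} {out.3} {t1.1} {t1.3} {t2.1} {t2.3} {t3.2}
In normal form, the second expression is {out.1} {out.2, t1.3} {out.3, t3.1} {t1.1} {t1.2} {t2.1} {t2.2, t2.3} {t3.2} {t3.3}
No match — not equal.


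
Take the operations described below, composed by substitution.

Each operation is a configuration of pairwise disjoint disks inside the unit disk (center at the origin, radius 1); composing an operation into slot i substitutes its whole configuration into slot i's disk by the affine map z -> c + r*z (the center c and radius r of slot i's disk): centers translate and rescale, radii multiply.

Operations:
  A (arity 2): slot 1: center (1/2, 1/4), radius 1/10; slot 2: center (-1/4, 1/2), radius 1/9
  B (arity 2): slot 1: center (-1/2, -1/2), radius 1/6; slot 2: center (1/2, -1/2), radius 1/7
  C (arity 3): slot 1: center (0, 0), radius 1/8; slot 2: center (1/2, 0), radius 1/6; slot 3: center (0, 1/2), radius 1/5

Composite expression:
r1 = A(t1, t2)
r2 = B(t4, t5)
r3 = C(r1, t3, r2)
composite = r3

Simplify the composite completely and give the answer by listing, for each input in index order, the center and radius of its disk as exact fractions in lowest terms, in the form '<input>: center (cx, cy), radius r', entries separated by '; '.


t1: center (1/16, 1/32), radius 1/80; t2: center (-1/32, 1/16), radius 1/72; t3: center (1/2, 0), radius 1/6; t4: center (-1/10, 2/5), radius 1/30; t5: center (1/10, 2/5), radius 1/35


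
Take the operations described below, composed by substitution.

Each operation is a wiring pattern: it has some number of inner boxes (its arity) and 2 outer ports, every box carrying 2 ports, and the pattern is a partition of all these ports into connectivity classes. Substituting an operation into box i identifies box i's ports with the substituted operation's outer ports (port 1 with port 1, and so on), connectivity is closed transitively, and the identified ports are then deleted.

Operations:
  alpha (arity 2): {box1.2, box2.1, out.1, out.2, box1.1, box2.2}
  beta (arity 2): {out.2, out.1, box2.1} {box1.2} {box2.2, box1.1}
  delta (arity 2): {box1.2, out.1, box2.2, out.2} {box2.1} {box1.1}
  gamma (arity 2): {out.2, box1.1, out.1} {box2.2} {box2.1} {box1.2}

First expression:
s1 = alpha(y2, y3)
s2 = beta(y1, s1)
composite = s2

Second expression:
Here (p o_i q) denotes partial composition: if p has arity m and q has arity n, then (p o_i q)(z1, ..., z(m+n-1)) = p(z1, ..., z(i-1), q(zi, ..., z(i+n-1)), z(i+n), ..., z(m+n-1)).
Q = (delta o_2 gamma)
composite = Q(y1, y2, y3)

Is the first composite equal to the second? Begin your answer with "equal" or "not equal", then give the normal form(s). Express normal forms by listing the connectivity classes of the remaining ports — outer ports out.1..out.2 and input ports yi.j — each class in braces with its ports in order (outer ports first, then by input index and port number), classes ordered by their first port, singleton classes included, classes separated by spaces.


The first expression, normalized: {out.1, out.2, y1.1, y2.1, y2.2, y3.1, y3.2} {y1.2}
The second expression, normalized: {out.1, out.2, y1.2, y2.1} {y1.1} {y2.2} {y3.1} {y3.2}
The forms do not match — not equal.

not equal; the first gives {out.1, out.2, y1.1, y2.1, y2.2, y3.1, y3.2} {y1.2} and the second {out.1, out.2, y1.2, y2.1} {y1.1} {y2.2} {y3.1} {y3.2}


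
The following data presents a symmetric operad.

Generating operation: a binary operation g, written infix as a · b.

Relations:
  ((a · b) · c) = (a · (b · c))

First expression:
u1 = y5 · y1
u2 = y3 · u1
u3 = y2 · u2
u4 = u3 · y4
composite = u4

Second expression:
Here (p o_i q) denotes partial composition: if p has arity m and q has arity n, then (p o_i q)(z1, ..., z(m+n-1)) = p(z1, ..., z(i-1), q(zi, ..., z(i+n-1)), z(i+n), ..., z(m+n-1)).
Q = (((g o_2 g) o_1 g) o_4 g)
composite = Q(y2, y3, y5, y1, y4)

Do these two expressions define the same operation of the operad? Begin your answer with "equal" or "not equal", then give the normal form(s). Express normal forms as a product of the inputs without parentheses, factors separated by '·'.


Normal form of the first expression: y2 · y3 · y5 · y1 · y4
Normal form of the second expression: y2 · y3 · y5 · y1 · y4
Both agree, so they are equal.

equal — both sides give y2 · y3 · y5 · y1 · y4


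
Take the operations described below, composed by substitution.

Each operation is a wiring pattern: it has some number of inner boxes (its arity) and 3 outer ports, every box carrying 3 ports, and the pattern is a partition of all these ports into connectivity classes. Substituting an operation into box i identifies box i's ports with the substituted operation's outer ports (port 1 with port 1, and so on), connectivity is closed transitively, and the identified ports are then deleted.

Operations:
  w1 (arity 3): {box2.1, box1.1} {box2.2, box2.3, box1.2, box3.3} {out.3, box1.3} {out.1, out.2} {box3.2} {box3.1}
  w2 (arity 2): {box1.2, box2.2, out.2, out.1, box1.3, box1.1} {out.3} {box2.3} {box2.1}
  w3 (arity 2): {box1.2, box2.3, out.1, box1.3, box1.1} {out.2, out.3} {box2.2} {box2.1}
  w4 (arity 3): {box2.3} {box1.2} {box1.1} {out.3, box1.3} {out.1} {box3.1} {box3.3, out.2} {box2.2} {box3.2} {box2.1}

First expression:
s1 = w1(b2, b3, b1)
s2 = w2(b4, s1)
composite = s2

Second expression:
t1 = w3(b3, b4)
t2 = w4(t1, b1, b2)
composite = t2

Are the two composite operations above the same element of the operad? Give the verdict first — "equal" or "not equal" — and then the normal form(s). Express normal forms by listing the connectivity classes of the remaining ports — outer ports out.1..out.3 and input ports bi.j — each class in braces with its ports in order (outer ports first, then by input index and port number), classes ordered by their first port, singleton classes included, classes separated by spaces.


not equal: they reduce to {out.1, out.2, b4.1, b4.2, b4.3} {out.3} {b1.1} {b1.2} {b1.3, b2.2, b3.2, b3.3} {b2.1, b3.1} {b2.3} and {out.1} {out.2, b2.3} {out.3} {b1.1} {b1.2} {b1.3} {b2.1} {b2.2} {b3.1, b3.2, b3.3, b4.3} {b4.1} {b4.2}

Reducing the first expression gives {out.1, out.2, b4.1, b4.2, b4.3} {out.3} {b1.1} {b1.2} {b1.3, b2.2, b3.2, b3.3} {b2.1, b3.1} {b2.3}
Reducing the second expression gives {out.1} {out.2, b2.3} {out.3} {b1.1} {b1.2} {b1.3} {b2.1} {b2.2} {b3.1, b3.2, b3.3, b4.3} {b4.1} {b4.2}
The normal forms differ: not equal.


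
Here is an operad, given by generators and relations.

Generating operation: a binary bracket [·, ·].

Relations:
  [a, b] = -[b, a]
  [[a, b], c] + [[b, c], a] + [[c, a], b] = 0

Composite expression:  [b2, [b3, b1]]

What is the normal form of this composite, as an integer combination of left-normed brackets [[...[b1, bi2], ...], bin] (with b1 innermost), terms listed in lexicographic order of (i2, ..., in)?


Left-normed coefficients sit on the b1-initial expansion words.
Composite bracket: [b2, [b3, b1]]
Under [a, b] = ab - ba we get 4 signed associative words (2^2 = 4).
Words beginning with b1 determine it all:
  b1b3b2 appears with sign +1, giving the term +[[b1, b3], b2]

[[b1, b3], b2]


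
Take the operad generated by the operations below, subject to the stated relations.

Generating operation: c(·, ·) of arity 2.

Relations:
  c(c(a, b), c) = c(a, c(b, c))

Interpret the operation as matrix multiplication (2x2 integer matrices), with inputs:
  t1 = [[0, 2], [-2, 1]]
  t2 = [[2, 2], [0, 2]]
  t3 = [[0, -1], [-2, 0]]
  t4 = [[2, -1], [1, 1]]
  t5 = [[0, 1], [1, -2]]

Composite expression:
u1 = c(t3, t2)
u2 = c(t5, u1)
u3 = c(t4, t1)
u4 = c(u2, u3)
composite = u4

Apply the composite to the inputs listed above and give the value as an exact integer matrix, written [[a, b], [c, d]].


[[0, -24], [4, 42]]


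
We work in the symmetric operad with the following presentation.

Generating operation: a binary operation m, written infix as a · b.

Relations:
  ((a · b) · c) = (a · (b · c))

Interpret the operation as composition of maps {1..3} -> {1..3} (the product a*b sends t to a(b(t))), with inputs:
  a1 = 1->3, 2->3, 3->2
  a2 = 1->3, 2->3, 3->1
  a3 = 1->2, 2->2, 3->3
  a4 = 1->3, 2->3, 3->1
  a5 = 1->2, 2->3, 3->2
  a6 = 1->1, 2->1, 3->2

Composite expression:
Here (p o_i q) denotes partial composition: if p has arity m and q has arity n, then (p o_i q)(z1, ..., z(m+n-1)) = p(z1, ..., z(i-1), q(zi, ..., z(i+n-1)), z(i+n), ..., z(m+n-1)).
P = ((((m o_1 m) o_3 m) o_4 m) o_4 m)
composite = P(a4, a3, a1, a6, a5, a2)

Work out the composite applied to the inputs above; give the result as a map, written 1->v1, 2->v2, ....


1->1, 2->1, 3->1


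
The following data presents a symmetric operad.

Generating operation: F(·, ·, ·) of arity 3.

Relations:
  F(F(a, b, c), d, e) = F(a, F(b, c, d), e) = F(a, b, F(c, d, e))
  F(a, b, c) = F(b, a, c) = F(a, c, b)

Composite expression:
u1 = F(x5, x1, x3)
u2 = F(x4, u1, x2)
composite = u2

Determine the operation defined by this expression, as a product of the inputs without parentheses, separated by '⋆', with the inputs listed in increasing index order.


x1 ⋆ x2 ⋆ x3 ⋆ x4 ⋆ x5

Both nesting and order wash out for F; what remains is which x's occur.
F(x5, x1, x3) spells out as x5 ⋆ x1 ⋆ x3
F(x4, F(x5, x1, x3), x2) spells out as x4 ⋆ x5 ⋆ x1 ⋆ x3 ⋆ x2
sorting the factors by input index: x1 ⋆ x2 ⋆ x3 ⋆ x4 ⋆ x5


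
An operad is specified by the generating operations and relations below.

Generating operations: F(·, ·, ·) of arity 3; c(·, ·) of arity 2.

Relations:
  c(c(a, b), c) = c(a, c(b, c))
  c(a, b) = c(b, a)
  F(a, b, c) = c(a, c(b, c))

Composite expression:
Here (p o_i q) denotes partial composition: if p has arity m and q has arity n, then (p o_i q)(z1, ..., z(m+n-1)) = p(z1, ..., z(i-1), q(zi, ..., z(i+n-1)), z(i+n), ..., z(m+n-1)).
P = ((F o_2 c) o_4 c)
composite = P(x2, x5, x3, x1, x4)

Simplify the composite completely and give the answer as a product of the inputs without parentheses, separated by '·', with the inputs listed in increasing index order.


x1 · x2 · x3 · x4 · x5

With F associative and commutative, the x-input set is all that matters.
c(x5, x3) spells out as x5 · x3
c(x1, x4) spells out as x1 · x4
F(x2, c(x5, x3), c(x1, x4)) spells out as x2 · x5 · x3 · x1 · x4
sorting the factors by input index: x1 · x2 · x3 · x4 · x5


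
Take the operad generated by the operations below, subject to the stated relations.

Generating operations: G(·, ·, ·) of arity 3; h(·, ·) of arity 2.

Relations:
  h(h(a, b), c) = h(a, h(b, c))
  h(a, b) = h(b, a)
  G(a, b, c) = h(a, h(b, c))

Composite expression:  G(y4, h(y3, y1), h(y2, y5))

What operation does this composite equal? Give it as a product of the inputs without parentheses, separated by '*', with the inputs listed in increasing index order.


Any arrangement under G is one operation, so sort the y-inputs.
h(y3, y1) spells out as y3 * y1
h(y2, y5) spells out as y2 * y5
G(y4, h(y3, y1), h(y2, y5)) spells out as y4 * y3 * y1 * y2 * y5
the factors in increasing index order: y1 * y2 * y3 * y4 * y5

y1 * y2 * y3 * y4 * y5


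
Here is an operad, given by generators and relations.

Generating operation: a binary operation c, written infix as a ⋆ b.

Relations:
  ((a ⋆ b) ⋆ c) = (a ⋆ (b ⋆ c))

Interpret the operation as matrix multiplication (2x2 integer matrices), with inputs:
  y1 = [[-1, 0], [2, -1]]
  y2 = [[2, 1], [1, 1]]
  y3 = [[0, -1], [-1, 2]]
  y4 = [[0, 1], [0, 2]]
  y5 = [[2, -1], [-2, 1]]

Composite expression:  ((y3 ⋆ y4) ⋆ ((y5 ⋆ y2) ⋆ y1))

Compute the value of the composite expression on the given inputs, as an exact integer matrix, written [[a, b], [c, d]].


[[-2, -2], [3, 3]]

(y3 ⋆ y4) = [[0, -2], [0, 3]]
(y5 ⋆ y2) = [[3, 1], [-3, -1]]
((y5 ⋆ y2) ⋆ y1) = [[-1, -1], [1, 1]]
((y3 ⋆ y4) ⋆ ((y5 ⋆ y2) ⋆ y1)) = [[-2, -2], [3, 3]]


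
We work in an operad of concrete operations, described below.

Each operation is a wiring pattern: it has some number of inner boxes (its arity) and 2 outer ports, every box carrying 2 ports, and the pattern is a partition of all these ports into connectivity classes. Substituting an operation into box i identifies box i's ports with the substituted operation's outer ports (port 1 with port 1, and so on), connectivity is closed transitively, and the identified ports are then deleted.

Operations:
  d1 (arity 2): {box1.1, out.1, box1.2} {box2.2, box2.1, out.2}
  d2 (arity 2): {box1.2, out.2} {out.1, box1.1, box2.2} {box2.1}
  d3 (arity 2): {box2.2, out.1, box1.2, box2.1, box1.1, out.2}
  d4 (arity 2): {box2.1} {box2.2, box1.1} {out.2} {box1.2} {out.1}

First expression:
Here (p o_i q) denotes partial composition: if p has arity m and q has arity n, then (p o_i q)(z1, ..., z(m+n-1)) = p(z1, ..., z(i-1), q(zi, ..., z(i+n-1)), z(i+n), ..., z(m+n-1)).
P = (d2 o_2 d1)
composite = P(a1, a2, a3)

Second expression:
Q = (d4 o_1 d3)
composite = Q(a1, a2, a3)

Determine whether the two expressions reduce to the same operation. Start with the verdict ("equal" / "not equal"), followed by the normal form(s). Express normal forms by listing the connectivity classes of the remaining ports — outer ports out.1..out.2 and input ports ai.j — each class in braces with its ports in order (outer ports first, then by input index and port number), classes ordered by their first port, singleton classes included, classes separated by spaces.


not equal: they reduce to {out.1, a1.1, a3.1, a3.2} {out.2, a1.2} {a2.1, a2.2} and {out.1} {out.2} {a1.1, a1.2, a2.1, a2.2, a3.2} {a3.1}

The first expression, normalized: {out.1, a1.1, a3.1, a3.2} {out.2, a1.2} {a2.1, a2.2}
The second expression, normalized: {out.1} {out.2} {a1.1, a1.2, a2.1, a2.2, a3.2} {a3.1}
Distinct normal forms: not equal.


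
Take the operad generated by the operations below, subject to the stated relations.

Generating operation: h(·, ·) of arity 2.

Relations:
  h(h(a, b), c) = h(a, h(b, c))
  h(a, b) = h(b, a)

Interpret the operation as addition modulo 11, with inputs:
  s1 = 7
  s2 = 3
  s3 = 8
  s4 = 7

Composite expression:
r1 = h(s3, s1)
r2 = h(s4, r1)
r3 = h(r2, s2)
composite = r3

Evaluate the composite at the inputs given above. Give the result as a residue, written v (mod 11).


3 (mod 11)


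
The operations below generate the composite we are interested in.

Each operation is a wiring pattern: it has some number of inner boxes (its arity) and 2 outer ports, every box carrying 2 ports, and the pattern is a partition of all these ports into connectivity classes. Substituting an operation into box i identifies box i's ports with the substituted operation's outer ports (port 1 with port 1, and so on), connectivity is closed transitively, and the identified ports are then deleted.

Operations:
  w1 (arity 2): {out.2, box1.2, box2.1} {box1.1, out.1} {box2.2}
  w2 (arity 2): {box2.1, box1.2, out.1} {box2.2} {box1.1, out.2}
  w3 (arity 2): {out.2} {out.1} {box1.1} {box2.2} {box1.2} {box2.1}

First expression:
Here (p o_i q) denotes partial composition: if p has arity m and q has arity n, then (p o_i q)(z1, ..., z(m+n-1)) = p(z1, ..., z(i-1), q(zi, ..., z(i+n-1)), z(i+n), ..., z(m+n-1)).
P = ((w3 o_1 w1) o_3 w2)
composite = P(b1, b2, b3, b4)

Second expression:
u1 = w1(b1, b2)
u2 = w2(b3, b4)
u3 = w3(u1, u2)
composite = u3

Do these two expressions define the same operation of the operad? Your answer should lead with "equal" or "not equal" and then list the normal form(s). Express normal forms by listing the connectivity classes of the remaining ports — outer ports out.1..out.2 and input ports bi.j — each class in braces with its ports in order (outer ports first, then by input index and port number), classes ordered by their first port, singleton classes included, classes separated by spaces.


equal; both compose to {out.1} {out.2} {b1.1} {b1.2, b2.1} {b2.2} {b3.1} {b3.2, b4.1} {b4.2}

The first expression, normalized: {out.1} {out.2} {b1.1} {b1.2, b2.1} {b2.2} {b3.1} {b3.2, b4.1} {b4.2}
The second expression, normalized: {out.1} {out.2} {b1.1} {b1.2, b2.1} {b2.2} {b3.1} {b3.2, b4.1} {b4.2}
One common form — equal.
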